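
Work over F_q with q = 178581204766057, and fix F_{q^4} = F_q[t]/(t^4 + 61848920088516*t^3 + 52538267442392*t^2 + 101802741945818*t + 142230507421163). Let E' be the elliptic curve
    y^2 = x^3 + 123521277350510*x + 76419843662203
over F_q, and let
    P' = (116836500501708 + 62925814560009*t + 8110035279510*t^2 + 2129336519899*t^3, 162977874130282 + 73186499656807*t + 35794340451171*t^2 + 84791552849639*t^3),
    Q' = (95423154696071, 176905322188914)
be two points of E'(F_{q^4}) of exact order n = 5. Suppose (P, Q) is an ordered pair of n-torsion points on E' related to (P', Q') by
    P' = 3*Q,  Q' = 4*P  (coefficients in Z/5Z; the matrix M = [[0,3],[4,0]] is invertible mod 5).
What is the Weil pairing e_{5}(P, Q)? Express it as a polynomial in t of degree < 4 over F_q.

163870205187977 + 88820388622663*t + 169923780000123*t^2 + 47846491281663*t^3

Since e_{5}(P,P)=e_{5}(Q,Q)=1 and e_{5}(Q,P)=e_{5}(P,Q)^{-1}, expanding e_{5}(3*Q,4*P) leaves e(P,Q)^det(M).
So e_{5}(P,Q) = e_{5}(P',Q')^{2}, since 3*2 = 1 mod 5.
n = 5 = (101)_2 (3 bits, wt 2); accumulate f_{5,P'}(Q'+S)/f_{5,P'}(S) along the 2-step ladder.
e_{5}(P',Q') = 9001807292446 + 87398720501308*t + 65380692793830*t^2 + 57007256712383*t^3.
Hence e(P,Q) = 163870205187977 + 88820388622663*t + 169923780000123*t^2 + 47846491281663*t^3 in F_{178581204766057^4}^*.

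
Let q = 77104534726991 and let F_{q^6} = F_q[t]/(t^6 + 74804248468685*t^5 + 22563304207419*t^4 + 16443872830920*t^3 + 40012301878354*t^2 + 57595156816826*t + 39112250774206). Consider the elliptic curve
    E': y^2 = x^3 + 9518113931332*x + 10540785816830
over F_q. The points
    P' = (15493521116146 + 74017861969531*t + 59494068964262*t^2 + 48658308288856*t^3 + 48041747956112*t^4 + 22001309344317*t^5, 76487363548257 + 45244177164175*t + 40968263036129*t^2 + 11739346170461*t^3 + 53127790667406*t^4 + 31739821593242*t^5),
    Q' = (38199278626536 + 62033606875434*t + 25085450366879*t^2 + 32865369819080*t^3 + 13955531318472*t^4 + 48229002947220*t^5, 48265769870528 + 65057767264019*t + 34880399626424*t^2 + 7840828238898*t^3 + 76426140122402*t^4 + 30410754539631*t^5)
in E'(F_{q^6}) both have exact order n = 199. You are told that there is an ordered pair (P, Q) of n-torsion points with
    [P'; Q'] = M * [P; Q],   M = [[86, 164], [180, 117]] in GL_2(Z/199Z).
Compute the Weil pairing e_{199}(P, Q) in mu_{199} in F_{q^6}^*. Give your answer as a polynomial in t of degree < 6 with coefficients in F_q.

35333124595368 + 9811753976070*t + 65101788265315*t^2 + 21140672419904*t^3 + 73509262924698*t^4 + 33110585346705*t^5

Under M = [[86,164],[180,117]] in GL_2(Z/199), e_{199}(P',Q') = e_{199}(P,Q)^(86*117-164*180 mod 199).
So e_{199}(P,Q) = e_{199}(P',Q')^{95}, since 44*95 = 1 mod 199.
Build f_{199,P'} and f_{199,Q'} via the 8-bit ladder of 199=11000111_2; evaluate at shifted divisors; quotient in F_{77104534726991^6}.
The quotient is 38202907357763 + 43282983217805*t + 55144480541401*t^2 + 25437875627100*t^3 + 27257089843028*t^4 + 23602721655636*t^5.
Raise to 95: e(P,Q) = 35333124595368 + 9811753976070*t + 65101788265315*t^2 + 21140672419904*t^3 + 73509262924698*t^4 + 33110585346705*t^5 in mu_{199}.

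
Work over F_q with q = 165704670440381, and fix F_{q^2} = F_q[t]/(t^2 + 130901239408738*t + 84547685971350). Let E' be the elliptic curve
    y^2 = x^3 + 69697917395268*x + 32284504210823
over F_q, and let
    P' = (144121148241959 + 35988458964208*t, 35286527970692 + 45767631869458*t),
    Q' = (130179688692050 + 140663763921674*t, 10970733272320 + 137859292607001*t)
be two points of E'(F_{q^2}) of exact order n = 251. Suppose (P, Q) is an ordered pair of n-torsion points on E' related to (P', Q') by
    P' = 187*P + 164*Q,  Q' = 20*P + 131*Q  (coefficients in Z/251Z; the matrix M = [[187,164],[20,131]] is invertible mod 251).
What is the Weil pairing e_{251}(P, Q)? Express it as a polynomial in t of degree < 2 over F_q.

Since e_{251}(P,P)=e_{251}(Q,Q)=1 and e_{251}(Q,P)=e_{251}(P,Q)^{-1}, expanding e_{251}(187*P + 164*Q,20*P + 131*Q) leaves e(P,Q)^det(M).
det M = 187*131 - 164*20 = 21217 = 133 (mod 251); 133^{-1} = 134 (mod 251).
Miller loop for e_{251} over F_{165704670440381^2}: bits of 251 = 11111011; 7 double steps + 6 add steps, l/v at each.
So e_{251}(P',Q') = 119061847219607 + 2841296986456*t.
(119061847219607 + 2841296986456*t)^{134} mod (165704670440381,f) = 136273877673265 + 136846241901171*t.

136273877673265 + 136846241901171*t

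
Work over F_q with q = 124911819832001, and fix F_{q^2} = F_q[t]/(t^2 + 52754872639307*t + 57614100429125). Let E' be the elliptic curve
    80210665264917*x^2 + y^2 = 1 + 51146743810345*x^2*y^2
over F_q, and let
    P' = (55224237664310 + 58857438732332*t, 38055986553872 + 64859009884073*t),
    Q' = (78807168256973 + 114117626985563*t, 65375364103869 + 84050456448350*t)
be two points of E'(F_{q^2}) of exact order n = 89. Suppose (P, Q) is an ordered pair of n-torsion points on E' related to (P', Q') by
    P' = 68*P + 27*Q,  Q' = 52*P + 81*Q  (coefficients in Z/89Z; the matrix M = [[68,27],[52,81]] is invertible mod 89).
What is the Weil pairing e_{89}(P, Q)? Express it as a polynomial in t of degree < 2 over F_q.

17102784468021 + 28898870120265*t

e_{89}(aP+bQ,cP+dQ) = e_{89}(P,Q)^(ad-bc); with (a,b,c,d)=(68,27,52,81) this gives the det-89 law.
Inverting 10 mod 89: 9. Thus e_{89}(P,Q) = e(P',Q')^{9}.
Edwards a_E,d_E -> Montgomery A=46770003445565,B=16921262824194 -> Weierstrass 98546988930817,115024881124428 via alpha=105167448067211,beta=7265980363643.
Double-and-add over 1011001: 7-1 doublings, 4-1 additions; each step l_{T,T}/v_{2T} or l_{T,P'}/v at Q'+S for random S.
f_P(D_Q)/f_Q(D_P) = 35448029970002 + 59354094881400*t.
Hence e(P,Q) = 17102784468021 + 28898870120265*t in F_{124911819832001^2}^*.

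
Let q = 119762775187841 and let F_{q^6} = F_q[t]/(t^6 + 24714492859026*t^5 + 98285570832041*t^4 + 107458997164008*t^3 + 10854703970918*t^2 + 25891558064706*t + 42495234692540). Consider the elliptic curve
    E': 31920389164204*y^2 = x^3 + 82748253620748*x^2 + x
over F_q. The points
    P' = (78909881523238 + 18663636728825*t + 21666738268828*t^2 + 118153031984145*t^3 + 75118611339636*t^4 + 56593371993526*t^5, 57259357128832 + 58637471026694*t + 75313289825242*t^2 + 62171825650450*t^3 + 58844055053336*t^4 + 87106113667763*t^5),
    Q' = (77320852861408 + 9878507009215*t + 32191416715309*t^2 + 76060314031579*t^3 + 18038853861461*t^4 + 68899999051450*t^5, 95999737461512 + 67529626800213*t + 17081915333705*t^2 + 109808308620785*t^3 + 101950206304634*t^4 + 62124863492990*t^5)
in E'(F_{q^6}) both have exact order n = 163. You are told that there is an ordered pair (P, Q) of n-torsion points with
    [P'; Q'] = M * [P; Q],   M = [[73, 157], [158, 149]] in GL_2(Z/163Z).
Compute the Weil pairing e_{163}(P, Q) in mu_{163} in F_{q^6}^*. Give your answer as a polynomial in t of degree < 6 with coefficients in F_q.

30016682689318 + 85670943792059*t + 6575542304893*t^2 + 114220988322283*t^3 + 29487171583709*t^4 + 7145831163560*t^5

e_{163} is bilinear + alternating on E[163], so e_{163}(73*P + 157*Q, 158*P + 149*Q) = e_{163}(P,Q)^(73*149-157*158).
det M = 73*149 - 157*158 = -13929 = 89 (mod 163); 89^{-1} = 11 (mod 163).
(x,y)|->(32207604733507x+17889970498273,32207604733507y) sends E' to y^2=x^3+37923774006768*x+565903825450.
n = 163 = (10100011)_2 (8 bits, wt 4); accumulate f_{163,P'}(Q'+S)/f_{163,P'}(S) along the 7-step ladder.
Miller gives e_{163}(P',Q') = 83589857580083 + 89296129203135*t + 114976044496478*t^2 + 5785938344931*t^3 + 82705246209937*t^4 + 80895568382074*t^5 in F_{119762775187841^6}.
Thus e_{163}(P,Q) = 30016682689318 + 85670943792059*t + 6575542304893*t^2 + 114220988322283*t^3 + 29487171583709*t^4 + 7145831163560*t^5.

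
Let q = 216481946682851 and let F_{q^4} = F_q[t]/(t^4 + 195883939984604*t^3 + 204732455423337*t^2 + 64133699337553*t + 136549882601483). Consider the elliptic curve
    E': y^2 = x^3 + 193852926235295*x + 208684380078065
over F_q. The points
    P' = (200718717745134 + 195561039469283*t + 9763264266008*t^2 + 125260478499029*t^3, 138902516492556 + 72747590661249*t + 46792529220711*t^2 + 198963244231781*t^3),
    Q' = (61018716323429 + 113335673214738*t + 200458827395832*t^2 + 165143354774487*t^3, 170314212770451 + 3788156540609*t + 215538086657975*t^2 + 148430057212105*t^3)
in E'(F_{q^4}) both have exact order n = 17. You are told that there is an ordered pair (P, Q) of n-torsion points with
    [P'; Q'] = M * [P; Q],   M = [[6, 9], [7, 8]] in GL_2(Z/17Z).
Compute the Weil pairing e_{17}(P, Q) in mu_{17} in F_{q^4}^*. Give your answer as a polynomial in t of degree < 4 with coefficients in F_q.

Since e_{17}(P,P)=e_{17}(Q,Q)=1 and e_{17}(Q,P)=e_{17}(P,Q)^{-1}, expanding e_{17}(6*P + 9*Q,7*P + 8*Q) leaves e(P,Q)^det(M).
det(M) mod 17 = 2; its inverse in (Z/17)^* is 9 (check: 2*9 mod 17 = 1).
Double-and-add over 10001: 5-1 doublings, 2-1 additions; each step l_{T,T}/v_{2T} or l_{T,P'}/v at Q'+S for random S.
Result: e(P',Q') = 49776466732098 + 22069953145175*t + 43808733807622*t^2 + 118680742811261*t^3.
Finally e_{17}(P,Q) = 24859544214688 + 189136893333868*t + 102976874158595*t^2 + 176676312181020*t^3.

24859544214688 + 189136893333868*t + 102976874158595*t^2 + 176676312181020*t^3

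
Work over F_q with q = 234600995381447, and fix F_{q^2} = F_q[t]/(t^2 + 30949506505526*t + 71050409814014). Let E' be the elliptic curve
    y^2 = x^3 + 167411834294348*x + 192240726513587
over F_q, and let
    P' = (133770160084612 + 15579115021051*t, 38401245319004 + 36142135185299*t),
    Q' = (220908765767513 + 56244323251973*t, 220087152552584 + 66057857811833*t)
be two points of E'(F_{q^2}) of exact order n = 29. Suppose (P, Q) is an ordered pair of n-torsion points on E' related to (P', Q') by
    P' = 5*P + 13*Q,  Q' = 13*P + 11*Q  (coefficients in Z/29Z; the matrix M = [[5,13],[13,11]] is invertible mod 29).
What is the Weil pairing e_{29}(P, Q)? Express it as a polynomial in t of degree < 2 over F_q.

Alternating bilinearity on E[29] (values in mu_{29} in F_{234600995381447^2}) gives e(P',Q') = e(P,Q)^det(M).
So e_{29}(P,Q) = e_{29}(P',Q')^{15}, since 2*15 = 1 mod 29.
n = 29 = (11101)_2 (5 bits, wt 4); accumulate f_{29,P'}(Q'+S)/f_{29,P'}(S) along the 4-step ladder.
So e_{29}(P',Q') = 182369506130428 + 202433657228339*t.
Hence e(P,Q) = 65250394305435 + 123372874057423*t in F_{234600995381447^2}^*.

65250394305435 + 123372874057423*t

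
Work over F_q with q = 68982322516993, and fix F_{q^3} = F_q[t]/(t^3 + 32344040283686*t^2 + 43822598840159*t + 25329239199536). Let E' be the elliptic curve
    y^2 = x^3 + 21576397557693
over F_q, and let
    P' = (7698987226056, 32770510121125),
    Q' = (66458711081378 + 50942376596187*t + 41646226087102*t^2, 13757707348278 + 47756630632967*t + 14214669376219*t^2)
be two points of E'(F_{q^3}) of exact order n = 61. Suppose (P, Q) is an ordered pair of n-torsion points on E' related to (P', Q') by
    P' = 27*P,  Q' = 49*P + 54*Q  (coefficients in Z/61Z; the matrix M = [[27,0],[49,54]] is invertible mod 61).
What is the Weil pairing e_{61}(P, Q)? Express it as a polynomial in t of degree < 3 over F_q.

34786350850674 + 65005126338288*t + 60665590371077*t^2

Under M = [[27,0],[49,54]] in GL_2(Z/61), e_{61}(P',Q') = e_{61}(P,Q)^(27*54-0*49 mod 61).
det M = 27*54 - 0*49 = 1458 = 55 (mod 61); 55^{-1} = 10 (mod 61).
Double-and-add over 111101: 6-1 doublings, 5-1 additions; each step l_{T,T}/v_{2T} or l_{T,P'}/v at Q'+S for random S.
The quotient is 55433246161455 + 2618633494021*t + 33709482502039*t^2.
Raise to 10: e(P,Q) = 34786350850674 + 65005126338288*t + 60665590371077*t^2 in mu_{61}.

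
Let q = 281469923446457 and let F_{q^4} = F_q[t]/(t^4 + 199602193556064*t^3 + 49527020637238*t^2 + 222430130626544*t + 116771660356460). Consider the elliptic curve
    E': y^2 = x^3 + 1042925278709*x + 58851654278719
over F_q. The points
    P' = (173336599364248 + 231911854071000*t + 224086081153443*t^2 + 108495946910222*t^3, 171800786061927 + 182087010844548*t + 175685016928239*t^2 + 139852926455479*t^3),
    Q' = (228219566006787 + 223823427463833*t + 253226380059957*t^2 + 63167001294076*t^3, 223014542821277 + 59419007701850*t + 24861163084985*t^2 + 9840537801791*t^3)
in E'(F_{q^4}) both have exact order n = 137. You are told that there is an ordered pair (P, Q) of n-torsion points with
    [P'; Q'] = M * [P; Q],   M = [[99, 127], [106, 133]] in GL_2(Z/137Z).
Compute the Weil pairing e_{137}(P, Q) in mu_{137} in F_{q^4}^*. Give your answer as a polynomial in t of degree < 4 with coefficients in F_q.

30155762391123 + 199863684159399*t + 191792328771549*t^2 + 64274440177236*t^3

e_{137}(aP+bQ,cP+dQ) = e_{137}(P,Q)^(ad-bc); with (a,b,c,d)=(99,127,106,133) this gives the det-137 law.
det(M) mod 137 = 116; its inverse in (Z/137)^* is 13 (check: 116*13 mod 137 = 1).
Miller loop for e_{137} over F_{281469923446457^4}: bits of 137 = 10001001; 7 double steps + 2 add steps, l/v at each.
f_P(D_Q)/f_Q(D_P) = 25915424866352 + 7372313861545*t + 132721980066941*t^2 + 270275393550594*t^3.
Finally e_{137}(P,Q) = 30155762391123 + 199863684159399*t + 191792328771549*t^2 + 64274440177236*t^3.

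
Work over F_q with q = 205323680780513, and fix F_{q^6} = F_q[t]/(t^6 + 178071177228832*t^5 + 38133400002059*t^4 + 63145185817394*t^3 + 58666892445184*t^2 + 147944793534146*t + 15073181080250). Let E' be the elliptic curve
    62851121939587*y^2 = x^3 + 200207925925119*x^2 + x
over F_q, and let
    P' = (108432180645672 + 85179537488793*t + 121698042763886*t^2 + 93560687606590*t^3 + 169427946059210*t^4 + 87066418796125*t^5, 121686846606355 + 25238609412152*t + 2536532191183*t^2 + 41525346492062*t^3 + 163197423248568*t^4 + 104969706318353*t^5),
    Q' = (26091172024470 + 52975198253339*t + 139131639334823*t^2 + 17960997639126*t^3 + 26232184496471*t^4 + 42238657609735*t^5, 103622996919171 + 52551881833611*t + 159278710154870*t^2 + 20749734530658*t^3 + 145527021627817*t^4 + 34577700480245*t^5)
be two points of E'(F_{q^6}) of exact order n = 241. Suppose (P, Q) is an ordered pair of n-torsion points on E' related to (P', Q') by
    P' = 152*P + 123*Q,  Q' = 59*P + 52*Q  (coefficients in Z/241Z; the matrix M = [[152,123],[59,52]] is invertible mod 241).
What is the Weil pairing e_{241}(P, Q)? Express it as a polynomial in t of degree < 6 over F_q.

Alternating bilinearity on E[241] (values in mu_{241} in F_{205323680780513^6}) gives e(P',Q') = e(P,Q)^det(M).
det(M) mod 241 = 165; its inverse in (Z/241)^* is 130 (check: 165*130 mod 241 = 1).
Undo Montgomery via alpha=180058997404468, beta=39139302379085: (a',b')=(137745870696261,120472138657683) over F_{205323680780513}.
8-bit Miller (11110001) on E'/F_{205323680780513} with a'=137745870696261, b'=120472138657683: accumulate tangent/chord ratios at Q'+S and P'+S'.
Result: e(P',Q') = 60763362790594 + 43845520512544*t + 86093850050051*t^2 + 101848026514012*t^3 + 62170670952338*t^4 + 74548075572691*t^5.
Finally e_{241}(P,Q) = 190053127814541 + 146038659829739*t + 189697834437483*t^2 + 91539401312781*t^3 + 204150145335122*t^4 + 28256902213675*t^5.

190053127814541 + 146038659829739*t + 189697834437483*t^2 + 91539401312781*t^3 + 204150145335122*t^4 + 28256902213675*t^5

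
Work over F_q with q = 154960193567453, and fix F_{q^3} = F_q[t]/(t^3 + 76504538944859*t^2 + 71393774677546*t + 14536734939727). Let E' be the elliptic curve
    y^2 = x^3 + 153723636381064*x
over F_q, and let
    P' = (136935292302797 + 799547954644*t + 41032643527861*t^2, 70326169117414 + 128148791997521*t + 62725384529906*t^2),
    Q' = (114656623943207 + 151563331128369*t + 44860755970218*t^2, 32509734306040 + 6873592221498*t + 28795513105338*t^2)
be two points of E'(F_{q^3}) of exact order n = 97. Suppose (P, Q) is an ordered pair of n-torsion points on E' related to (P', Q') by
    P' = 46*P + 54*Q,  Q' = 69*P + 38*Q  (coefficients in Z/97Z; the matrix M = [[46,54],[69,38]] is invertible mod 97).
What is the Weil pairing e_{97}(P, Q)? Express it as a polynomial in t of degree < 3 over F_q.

e_{97}(aP+bQ,cP+dQ) = e_{97}(P,Q)^(ad-bc); with (a,b,c,d)=(46,54,69,38) this gives the det-97 law.
Inverting 59 mod 97: 74. Thus e_{97}(P,Q) = e(P',Q')^{74}.
Run Miller on y^2=x^3+153723636381064*x over F_{154960193567453}: ladder 1100001 (7 bits); e = f_P(D_Q)/f_Q(D_P).
f_P(D_Q)/f_Q(D_P) = 147956084863523 + 1297664210156*t + 93025489950549*t^2.
Thus e_{97}(P,Q) = 51585895237327 + 91856479096854*t + 45435332642802*t^2.

51585895237327 + 91856479096854*t + 45435332642802*t^2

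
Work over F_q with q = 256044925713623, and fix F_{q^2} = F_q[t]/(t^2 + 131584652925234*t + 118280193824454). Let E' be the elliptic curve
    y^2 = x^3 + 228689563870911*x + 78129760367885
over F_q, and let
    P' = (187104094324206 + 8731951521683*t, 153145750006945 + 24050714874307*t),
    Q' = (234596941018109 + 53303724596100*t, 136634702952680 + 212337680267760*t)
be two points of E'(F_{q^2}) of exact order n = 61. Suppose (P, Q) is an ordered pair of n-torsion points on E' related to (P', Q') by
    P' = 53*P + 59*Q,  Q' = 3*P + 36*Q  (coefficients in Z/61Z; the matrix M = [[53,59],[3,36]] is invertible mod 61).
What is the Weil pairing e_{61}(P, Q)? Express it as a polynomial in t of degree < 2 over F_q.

119463440961617 + 98354338241087*t

Under M = [[53,59],[3,36]] in GL_2(Z/61), e_{61}(P',Q') = e_{61}(P,Q)^(53*36-59*3 mod 61).
53*36 - 59*3 = 1731; reduced mod 61: det = 23, inverse 8.
Double-and-add over 111101: 6-1 doublings, 5-1 additions; each step l_{T,T}/v_{2T} or l_{T,P'}/v at Q'+S for random S.
So e_{61}(P',Q') = 179736907793968 + 173666597951313*t.
e_{61}(P,Q) = (179736907793968 + 173666597951313*t)^{8} = 119463440961617 + 98354338241087*t.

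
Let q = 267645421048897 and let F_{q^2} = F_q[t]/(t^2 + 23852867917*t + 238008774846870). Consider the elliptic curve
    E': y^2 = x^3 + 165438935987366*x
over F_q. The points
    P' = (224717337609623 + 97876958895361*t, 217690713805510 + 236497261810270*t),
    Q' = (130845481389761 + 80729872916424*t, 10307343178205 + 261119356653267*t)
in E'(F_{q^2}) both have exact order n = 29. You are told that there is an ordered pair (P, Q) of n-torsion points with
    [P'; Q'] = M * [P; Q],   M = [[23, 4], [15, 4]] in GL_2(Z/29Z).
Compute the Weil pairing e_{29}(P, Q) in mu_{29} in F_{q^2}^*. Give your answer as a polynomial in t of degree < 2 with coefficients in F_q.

Since e_{29}(P,P)=e_{29}(Q,Q)=1 and e_{29}(Q,P)=e_{29}(P,Q)^{-1}, expanding e_{29}(23*P + 4*Q,15*P + 4*Q) leaves e(P,Q)^det(M).
det M = 23*4 - 4*15 = 32 = 3 (mod 29); 3^{-1} = 10 (mod 29).
Double-and-add over 11101: 5-1 doublings, 4-1 additions; each step l_{T,T}/v_{2T} or l_{T,P'}/v at Q'+S for random S.
The quotient is 255387495147502 + 131121908860936*t.
Finally e_{29}(P,Q) = 99730446275697 + 167104309988523*t.

99730446275697 + 167104309988523*t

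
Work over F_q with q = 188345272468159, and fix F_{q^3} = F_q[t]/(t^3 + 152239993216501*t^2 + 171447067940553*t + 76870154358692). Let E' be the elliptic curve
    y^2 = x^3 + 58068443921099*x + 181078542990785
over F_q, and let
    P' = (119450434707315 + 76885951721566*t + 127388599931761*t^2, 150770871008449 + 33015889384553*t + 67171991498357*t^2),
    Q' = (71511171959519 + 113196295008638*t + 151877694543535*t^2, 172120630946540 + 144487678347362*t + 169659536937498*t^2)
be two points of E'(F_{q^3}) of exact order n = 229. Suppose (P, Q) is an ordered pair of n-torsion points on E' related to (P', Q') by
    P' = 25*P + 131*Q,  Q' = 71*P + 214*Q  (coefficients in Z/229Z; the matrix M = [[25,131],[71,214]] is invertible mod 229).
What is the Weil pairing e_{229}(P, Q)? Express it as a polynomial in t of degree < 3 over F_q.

172571637840280 + 174344378449586*t + 110493923711315*t^2

e_{229} is bilinear + alternating on E[229], so e_{229}(25*P + 131*Q, 71*P + 214*Q) = e_{229}(P,Q)^(25*214-131*71).
det(M) mod 229 = 171; its inverse in (Z/229)^* is 75 (check: 171*75 mod 229 = 1).
Run Miller on y^2=x^3+58068443921099*x+181078542990785 over F_{188345272468159}: ladder 11100101 (8 bits); e = f_P(D_Q)/f_Q(D_P).
The quotient is 54163777079390 + 58617816490153*t + 99809256697095*t^2.
e_{229}(P,Q) = (54163777079390 + 58617816490153*t + 99809256697095*t^2)^{75} = 172571637840280 + 174344378449586*t + 110493923711315*t^2.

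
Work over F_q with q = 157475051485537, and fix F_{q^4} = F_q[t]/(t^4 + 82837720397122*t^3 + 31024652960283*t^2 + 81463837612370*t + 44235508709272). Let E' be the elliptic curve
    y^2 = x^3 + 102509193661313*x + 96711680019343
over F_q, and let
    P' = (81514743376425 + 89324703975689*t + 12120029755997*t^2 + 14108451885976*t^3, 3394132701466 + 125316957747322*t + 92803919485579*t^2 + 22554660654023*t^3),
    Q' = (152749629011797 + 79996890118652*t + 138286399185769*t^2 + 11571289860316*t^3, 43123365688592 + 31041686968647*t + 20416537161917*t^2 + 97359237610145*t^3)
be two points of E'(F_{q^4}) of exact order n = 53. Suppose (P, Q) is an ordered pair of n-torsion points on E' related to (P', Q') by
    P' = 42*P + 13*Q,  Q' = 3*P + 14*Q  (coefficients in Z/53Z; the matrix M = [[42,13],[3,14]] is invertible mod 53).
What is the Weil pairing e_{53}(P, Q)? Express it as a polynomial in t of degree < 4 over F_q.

Since e_{53}(P,P)=e_{53}(Q,Q)=1 and e_{53}(Q,P)=e_{53}(P,Q)^{-1}, expanding e_{53}(42*P + 13*Q,3*P + 14*Q) leaves e(P,Q)^det(M).
Inverting 19 mod 53: 14. Thus e_{53}(P,Q) = e(P',Q')^{14}.
6-bit Miller (110101) on E'/F_{157475051485537} with a'=102509193661313, b'=96711680019343: accumulate tangent/chord ratios at Q'+S and P'+S'.
Miller gives e_{53}(P',Q') = 103333285538372 + 35883896874673*t + 21269122110508*t^2 + 35087278292783*t^3 in F_{157475051485537^4}.
(103333285538372 + 35883896874673*t + 21269122110508*t^2 + 35087278292783*t^3)^{14} mod (157475051485537,f) = 43582334102787 + 20124220475864*t + 75886245443330*t^2 + 105849769418084*t^3.

43582334102787 + 20124220475864*t + 75886245443330*t^2 + 105849769418084*t^3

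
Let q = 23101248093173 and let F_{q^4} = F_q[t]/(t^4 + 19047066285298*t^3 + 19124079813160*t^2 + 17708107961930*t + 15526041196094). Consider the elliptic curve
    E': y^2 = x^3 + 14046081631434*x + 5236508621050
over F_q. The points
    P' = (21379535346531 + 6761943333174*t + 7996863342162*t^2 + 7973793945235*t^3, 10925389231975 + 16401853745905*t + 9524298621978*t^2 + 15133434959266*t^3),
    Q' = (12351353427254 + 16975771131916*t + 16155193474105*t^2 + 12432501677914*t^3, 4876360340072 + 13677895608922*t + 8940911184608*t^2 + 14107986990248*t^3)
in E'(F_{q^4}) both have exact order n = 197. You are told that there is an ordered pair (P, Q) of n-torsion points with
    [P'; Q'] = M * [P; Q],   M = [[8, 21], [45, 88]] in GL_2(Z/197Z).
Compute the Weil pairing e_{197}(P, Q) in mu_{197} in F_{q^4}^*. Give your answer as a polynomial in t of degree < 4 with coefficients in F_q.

18214530706659 + 12361720312930*t + 7392641972522*t^2 + 1231290197954*t^3

Under M = [[8,21],[45,88]] in GL_2(Z/197), e_{197}(P',Q') = e_{197}(P,Q)^(8*88-21*45 mod 197).
Hence e(P,Q) = e(P',Q')^{94} where 94 = 153^{-1} mod 197.
Miller loop for e_{197} over F_{23101248093173^4}: bits of 197 = 11000101; 7 double steps + 3 add steps, l/v at each.
e_{197}(P',Q') = 156053841983 + 2438541688336*t + 17247443886375*t^2 + 12949868438143*t^3.
Hence e(P,Q) = 18214530706659 + 12361720312930*t + 7392641972522*t^2 + 1231290197954*t^3 in F_{23101248093173^4}^*.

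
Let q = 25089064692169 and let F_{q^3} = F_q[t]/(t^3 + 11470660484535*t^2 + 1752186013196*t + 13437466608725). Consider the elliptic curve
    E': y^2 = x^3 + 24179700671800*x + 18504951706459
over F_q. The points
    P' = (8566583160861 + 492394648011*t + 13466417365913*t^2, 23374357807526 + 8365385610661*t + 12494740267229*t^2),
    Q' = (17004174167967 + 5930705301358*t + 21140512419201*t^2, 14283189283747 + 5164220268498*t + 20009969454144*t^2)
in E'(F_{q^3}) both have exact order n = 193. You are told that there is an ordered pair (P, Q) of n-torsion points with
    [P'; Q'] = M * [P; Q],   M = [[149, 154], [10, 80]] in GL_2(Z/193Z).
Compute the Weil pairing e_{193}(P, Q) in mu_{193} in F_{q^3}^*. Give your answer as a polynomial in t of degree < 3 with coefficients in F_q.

Alternating bilinearity on E[193] (values in mu_{193} in F_{25089064692169^3}) gives e(P',Q') = e(P,Q)^det(M).
Inverting 151 mod 193: 170. Thus e_{193}(P,Q) = e(P',Q')^{170}.
Miller loop for e_{193} over F_{25089064692169^3}: bits of 193 = 11000001; 7 double steps + 2 add steps, l/v at each.
f_P(D_Q)/f_Q(D_P) = 8674668946437 + 8155993341263*t + 3463714129211*t^2.
e_{193}(P,Q) = (8674668946437 + 8155993341263*t + 3463714129211*t^2)^{170} = 9489981910623 + 13465797666031*t + 3270295366324*t^2.

9489981910623 + 13465797666031*t + 3270295366324*t^2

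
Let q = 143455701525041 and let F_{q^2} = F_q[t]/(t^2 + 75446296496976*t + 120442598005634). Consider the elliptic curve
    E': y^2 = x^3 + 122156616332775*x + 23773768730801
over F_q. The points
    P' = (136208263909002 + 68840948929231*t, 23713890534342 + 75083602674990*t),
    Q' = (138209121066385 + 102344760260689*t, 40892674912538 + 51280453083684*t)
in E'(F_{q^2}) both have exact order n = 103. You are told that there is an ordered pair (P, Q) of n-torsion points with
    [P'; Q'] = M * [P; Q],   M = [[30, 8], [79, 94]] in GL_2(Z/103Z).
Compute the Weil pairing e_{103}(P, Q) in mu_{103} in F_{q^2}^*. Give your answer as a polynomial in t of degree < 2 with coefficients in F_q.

84740288482042 + 68299690821606*t

Alternating bilinearity on E[103] (values in mu_{103} in F_{143455701525041^2}) gives e(P',Q') = e(P,Q)^det(M).
30*94 - 8*79 = 2188; reduced mod 103: det = 25, inverse 33.
Run Miller on y^2=x^3+122156616332775*x+23773768730801 over F_{143455701525041}: ladder 1100111 (7 bits); e = f_P(D_Q)/f_Q(D_P).
Result: e(P',Q') = 191266776383 + 25169813717382*t.
(191266776383 + 25169813717382*t)^{33} mod (143455701525041,f) = 84740288482042 + 68299690821606*t.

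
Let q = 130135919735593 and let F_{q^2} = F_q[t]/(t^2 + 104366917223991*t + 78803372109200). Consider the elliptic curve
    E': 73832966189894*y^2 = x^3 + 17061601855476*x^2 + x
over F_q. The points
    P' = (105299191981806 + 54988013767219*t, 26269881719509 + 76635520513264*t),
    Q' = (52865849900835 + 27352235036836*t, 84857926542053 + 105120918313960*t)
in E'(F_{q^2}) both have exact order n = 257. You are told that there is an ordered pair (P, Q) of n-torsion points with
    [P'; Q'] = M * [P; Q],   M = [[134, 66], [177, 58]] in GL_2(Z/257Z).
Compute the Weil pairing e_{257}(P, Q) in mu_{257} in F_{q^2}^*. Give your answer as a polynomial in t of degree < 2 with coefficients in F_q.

The 257-Weil pairing on E[257] over F_{130135919735593} is alternating-bilinear: e_{257}(P',Q') = e_{257}(P,Q)^det(M).
134*58 - 66*177 = -3910; reduced mod 257: det = 202, inverse 14.
Montgomery->Weierstrass: x_W = 1456944077432*x+19020302216716, y_W=1456944077432*y on F_{130135919735593}; lands on y^2=x^3+128604866877419*x.
Miller loop for e_{257} over F_{130135919735593^2}: bits of 257 = 100000001; 8 double steps + 1 add steps, l/v at each.
So e_{257}(P',Q') = 55262699837360 + 82594949874820*t.
Thus e_{257}(P,Q) = 77555381730470 + 58980027376151*t.

77555381730470 + 58980027376151*t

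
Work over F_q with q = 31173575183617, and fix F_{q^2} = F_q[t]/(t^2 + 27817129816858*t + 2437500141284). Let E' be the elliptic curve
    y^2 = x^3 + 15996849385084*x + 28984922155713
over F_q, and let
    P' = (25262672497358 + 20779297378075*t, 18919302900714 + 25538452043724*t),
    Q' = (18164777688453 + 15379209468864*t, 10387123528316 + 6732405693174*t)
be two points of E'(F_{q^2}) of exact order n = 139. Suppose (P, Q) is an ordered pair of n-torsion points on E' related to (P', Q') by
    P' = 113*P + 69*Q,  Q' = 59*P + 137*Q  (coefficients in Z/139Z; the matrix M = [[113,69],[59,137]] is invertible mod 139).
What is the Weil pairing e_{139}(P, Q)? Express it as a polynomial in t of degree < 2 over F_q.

Since e_{139}(P,P)=e_{139}(Q,Q)=1 and e_{139}(Q,P)=e_{139}(P,Q)^{-1}, expanding e_{139}(113*P + 69*Q,59*P + 137*Q) leaves e(P,Q)^det(M).
Hence e(P,Q) = e(P',Q')^{58} where 58 = 12^{-1} mod 139.
n = 139 = (10001011)_2 (8 bits, wt 4); accumulate f_{139,P'}(Q'+S)/f_{139,P'}(S) along the 7-step ladder.
So e_{139}(P',Q') = 4921084112207 + 13068577541263*t.
(4921084112207 + 13068577541263*t)^{58} mod (31173575183617,f) = 27736361195712 + 10779180653304*t.

27736361195712 + 10779180653304*t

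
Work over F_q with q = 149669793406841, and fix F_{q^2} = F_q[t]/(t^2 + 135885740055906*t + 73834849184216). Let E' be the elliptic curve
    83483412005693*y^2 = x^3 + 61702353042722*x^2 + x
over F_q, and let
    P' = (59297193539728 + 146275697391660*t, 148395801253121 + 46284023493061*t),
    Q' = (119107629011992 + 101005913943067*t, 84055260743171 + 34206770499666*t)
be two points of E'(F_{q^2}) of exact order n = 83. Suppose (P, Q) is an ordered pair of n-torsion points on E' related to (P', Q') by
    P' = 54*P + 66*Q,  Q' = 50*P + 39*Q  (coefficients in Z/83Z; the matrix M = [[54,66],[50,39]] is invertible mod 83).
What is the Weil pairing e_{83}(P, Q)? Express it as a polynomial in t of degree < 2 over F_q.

Alternating bilinearity on E[83] (values in mu_{83} in F_{149669793406841^2}) gives e(P',Q') = e(P,Q)^det(M).
Inverting 51 mod 83: 70. Thus e_{83}(P,Q) = e(P',Q')^{70}.
Undo Montgomery via alpha=75693492794936, beta=1884116919361: (a',b')=(27801345096920,3294851983414) over F_{149669793406841}.
Build f_{83,P'} and f_{83,Q'} via the 7-bit ladder of 83=1010011_2; evaluate at shifted divisors; quotient in F_{149669793406841^2}.
Result: e(P',Q') = 1276662219552 + 97460289266652*t.
Finally e_{83}(P,Q) = 143117909481239 + 13935333934945*t.

143117909481239 + 13935333934945*t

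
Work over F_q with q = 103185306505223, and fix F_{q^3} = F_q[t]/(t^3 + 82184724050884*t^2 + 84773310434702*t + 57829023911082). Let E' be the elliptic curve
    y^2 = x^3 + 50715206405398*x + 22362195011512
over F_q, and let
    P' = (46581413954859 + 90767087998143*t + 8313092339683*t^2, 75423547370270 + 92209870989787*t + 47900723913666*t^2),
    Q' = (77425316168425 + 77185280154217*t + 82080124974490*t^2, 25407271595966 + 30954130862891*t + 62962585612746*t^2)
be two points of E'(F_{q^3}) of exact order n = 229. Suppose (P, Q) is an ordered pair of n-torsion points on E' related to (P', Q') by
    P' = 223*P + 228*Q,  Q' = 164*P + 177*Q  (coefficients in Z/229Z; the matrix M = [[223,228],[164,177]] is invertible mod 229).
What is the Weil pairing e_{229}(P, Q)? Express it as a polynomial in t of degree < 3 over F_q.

52042160080815 + 57203249725316*t + 79319341791422*t^2

The 229-Weil pairing on E[229] over F_{103185306505223} is alternating-bilinear: e_{229}(P',Q') = e_{229}(P,Q)^det(M).
Inverting 18 mod 229: 140. Thus e_{229}(P,Q) = e(P',Q')^{140}.
Run Miller on y^2=x^3+50715206405398*x+22362195011512 over F_{103185306505223}: ladder 11100101 (8 bits); e = f_P(D_Q)/f_Q(D_P).
The quotient is 31756947853101 + 20174612041291*t + 20206976998371*t^2.
(31756947853101 + 20174612041291*t + 20206976998371*t^2)^{140} mod (103185306505223,f) = 52042160080815 + 57203249725316*t + 79319341791422*t^2.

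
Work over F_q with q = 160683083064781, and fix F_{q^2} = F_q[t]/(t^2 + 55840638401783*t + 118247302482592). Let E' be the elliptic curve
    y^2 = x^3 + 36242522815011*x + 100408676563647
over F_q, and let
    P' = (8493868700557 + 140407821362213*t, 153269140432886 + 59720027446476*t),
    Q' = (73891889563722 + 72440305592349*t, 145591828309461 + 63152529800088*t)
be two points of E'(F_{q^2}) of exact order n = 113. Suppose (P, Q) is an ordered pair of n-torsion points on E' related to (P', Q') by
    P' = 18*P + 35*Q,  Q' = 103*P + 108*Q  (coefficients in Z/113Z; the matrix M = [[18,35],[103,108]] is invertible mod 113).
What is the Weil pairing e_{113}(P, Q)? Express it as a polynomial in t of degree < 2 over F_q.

149477057173628 + 131535050865839*t

The 113-Weil pairing on E[113] over F_{160683083064781} is alternating-bilinear: e_{113}(P',Q') = e_{113}(P,Q)^det(M).
Inverting 34 mod 113: 10. Thus e_{113}(P,Q) = e(P',Q')^{10}.
7-bit Miller (1110001) on E'/F_{160683083064781} with a'=36242522815011, b'=100408676563647: accumulate tangent/chord ratios at Q'+S and P'+S'.
So e_{113}(P',Q') = 45809806298864 + 129354971388834*t.
Raise to 10: e(P,Q) = 149477057173628 + 131535050865839*t in mu_{113}.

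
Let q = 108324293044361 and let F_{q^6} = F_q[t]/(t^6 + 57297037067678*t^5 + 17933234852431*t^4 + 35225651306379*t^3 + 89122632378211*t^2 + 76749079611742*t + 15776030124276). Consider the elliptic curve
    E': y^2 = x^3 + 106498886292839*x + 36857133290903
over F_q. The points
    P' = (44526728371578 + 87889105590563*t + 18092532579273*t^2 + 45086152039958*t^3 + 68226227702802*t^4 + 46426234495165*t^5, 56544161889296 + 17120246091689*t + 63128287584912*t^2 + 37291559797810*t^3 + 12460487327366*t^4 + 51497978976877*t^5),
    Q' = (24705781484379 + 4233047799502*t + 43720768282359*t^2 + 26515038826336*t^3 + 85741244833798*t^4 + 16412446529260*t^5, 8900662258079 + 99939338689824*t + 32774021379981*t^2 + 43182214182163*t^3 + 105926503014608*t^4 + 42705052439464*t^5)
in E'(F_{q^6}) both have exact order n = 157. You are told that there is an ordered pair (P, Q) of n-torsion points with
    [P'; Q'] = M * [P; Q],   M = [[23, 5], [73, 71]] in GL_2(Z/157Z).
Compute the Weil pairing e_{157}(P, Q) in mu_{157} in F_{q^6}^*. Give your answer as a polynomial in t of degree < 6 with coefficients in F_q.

Since e_{157}(P,P)=e_{157}(Q,Q)=1 and e_{157}(Q,P)=e_{157}(P,Q)^{-1}, expanding e_{157}(23*P + 5*Q,73*P + 71*Q) leaves e(P,Q)^det(M).
23*71 - 5*73 = 1268; reduced mod 157: det = 12, inverse 144.
Build f_{157,P'} and f_{157,Q'} via the 8-bit ladder of 157=10011101_2; evaluate at shifted divisors; quotient in F_{108324293044361^6}.
The quotient is 61212407938108 + 89676128301246*t + 81827516583286*t^2 + 21636917202516*t^3 + 26857676950085*t^4 + 94666694271898*t^5.
e_{157}(P,Q) = (61212407938108 + 89676128301246*t + 81827516583286*t^2 + 21636917202516*t^3 + 26857676950085*t^4 + 94666694271898*t^5)^{144} = 97436012593565 + 73383757865977*t + 45132016454841*t^2 + 43853418909358*t^3 + 35194243558375*t^4 + 23518881086527*t^5.

97436012593565 + 73383757865977*t + 45132016454841*t^2 + 43853418909358*t^3 + 35194243558375*t^4 + 23518881086527*t^5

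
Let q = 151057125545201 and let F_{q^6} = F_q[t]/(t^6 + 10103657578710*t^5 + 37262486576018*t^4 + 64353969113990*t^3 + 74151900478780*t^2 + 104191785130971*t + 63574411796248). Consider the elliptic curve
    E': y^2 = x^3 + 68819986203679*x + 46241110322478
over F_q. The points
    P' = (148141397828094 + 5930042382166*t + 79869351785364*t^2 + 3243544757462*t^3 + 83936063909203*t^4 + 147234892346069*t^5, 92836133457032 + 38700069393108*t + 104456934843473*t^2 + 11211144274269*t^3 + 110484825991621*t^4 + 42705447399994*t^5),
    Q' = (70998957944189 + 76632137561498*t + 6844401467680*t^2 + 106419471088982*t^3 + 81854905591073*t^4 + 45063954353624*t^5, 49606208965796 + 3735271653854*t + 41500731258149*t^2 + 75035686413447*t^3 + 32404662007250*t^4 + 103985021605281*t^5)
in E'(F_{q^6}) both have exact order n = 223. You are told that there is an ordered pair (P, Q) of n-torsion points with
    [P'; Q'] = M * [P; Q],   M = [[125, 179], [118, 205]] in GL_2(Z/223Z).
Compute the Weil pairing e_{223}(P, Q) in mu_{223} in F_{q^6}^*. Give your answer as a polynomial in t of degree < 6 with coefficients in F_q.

20742417522969 + 56058749211773*t + 28474761863256*t^2 + 37135295692769*t^3 + 131318096734615*t^4 + 36491166633505*t^5

Alternating bilinearity on E[223] (values in mu_{223} in F_{151057125545201^6}) gives e(P',Q') = e(P,Q)^det(M).
125*205 - 179*118 = 4503; reduced mod 223: det = 43, inverse 83.
Double-and-add over 11011111: 8-1 doublings, 7-1 additions; each step l_{T,T}/v_{2T} or l_{T,P'}/v at Q'+S for random S.
e_{223}(P',Q') = 67256308242889 + 71131233221629*t + 7703431464856*t^2 + 21215560116006*t^3 + 139473039738523*t^4 + 131334343842078*t^5.
Finally e_{223}(P,Q) = 20742417522969 + 56058749211773*t + 28474761863256*t^2 + 37135295692769*t^3 + 131318096734615*t^4 + 36491166633505*t^5.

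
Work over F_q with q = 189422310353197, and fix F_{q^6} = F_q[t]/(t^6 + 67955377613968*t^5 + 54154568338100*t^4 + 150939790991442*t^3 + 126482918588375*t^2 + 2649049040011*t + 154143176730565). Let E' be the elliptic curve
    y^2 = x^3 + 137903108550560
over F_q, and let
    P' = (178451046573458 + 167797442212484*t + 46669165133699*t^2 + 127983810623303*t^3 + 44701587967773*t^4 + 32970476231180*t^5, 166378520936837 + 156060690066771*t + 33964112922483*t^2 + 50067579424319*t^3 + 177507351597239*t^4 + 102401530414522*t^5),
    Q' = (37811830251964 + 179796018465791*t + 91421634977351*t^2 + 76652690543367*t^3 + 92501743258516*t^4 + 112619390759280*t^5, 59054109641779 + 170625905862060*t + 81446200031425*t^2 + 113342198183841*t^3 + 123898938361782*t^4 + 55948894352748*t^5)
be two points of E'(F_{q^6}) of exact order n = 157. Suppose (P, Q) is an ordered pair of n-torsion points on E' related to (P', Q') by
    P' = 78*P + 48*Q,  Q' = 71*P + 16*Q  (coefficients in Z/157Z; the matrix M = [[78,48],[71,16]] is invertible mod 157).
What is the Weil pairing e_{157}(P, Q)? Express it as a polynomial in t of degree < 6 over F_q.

e_{157} is bilinear + alternating on E[157], so e_{157}(78*P + 48*Q, 71*P + 16*Q) = e_{157}(P,Q)^(78*16-48*71).
det M = 78*16 - 48*71 = -2160 = 38 (mod 157); 38^{-1} = 62 (mod 157).
Build f_{157,P'} and f_{157,Q'} via the 8-bit ladder of 157=10011101_2; evaluate at shifted divisors; quotient in F_{189422310353197^6}.
Result: e(P',Q') = 105470528002538 + 24031106803076*t + 98000949922104*t^2 + 3071136476735*t^3 + 4018383561539*t^4 + 49830092456898*t^5.
Thus e_{157}(P,Q) = 91957267548045 + 62953032422727*t + 172775767190230*t^2 + 179096276270463*t^3 + 52053429200884*t^4 + 82963772827030*t^5.

91957267548045 + 62953032422727*t + 172775767190230*t^2 + 179096276270463*t^3 + 52053429200884*t^4 + 82963772827030*t^5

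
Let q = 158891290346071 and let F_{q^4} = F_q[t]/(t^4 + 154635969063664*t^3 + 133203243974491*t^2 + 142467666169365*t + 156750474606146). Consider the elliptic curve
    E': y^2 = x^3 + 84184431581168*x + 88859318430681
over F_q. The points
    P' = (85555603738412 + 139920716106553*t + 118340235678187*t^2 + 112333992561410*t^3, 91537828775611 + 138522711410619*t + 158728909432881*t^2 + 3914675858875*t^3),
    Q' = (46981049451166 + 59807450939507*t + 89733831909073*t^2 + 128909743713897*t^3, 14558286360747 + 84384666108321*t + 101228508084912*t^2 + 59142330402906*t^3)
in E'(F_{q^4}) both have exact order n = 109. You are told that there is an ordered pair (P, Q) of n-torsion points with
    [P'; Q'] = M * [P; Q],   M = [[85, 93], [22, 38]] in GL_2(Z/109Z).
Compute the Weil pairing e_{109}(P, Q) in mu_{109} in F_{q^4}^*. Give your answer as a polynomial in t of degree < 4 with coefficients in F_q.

Under M = [[85,93],[22,38]] in GL_2(Z/109), e_{109}(P',Q') = e_{109}(P,Q)^(85*38-93*22 mod 109).
Inverting 94 mod 109: 29. Thus e_{109}(P,Q) = e(P',Q')^{29}.
n = 109 = (1101101)_2 (7 bits, wt 5); accumulate f_{109,P'}(Q'+S)/f_{109,P'}(S) along the 6-step ladder.
Miller gives e_{109}(P',Q') = 23448101742895 + 50700950593083*t + 63812785096511*t^2 + 84041370416936*t^3 in F_{158891290346071^4}.
e_{109}(P,Q) = (23448101742895 + 50700950593083*t + 63812785096511*t^2 + 84041370416936*t^3)^{29} = 15491712831428 + 133962215628303*t + 125681430255317*t^2 + 40399742933723*t^3.

15491712831428 + 133962215628303*t + 125681430255317*t^2 + 40399742933723*t^3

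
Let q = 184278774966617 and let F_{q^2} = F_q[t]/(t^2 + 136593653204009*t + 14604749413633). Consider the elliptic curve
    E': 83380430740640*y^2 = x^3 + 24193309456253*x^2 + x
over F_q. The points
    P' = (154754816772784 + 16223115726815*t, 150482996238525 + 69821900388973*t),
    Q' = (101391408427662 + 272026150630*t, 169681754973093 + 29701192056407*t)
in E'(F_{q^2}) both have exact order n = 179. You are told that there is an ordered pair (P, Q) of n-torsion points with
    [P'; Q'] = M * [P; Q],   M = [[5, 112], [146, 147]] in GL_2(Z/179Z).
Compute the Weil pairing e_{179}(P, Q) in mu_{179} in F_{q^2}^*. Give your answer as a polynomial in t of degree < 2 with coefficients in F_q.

138789007501056 + 160001203016820*t

The 179-Weil pairing on E[179] over F_{184278774966617} is alternating-bilinear: e_{179}(P',Q') = e_{179}(P,Q)^det(M).
det(M) mod 179 = 135; its inverse in (Z/179)^* is 61 (check: 135*61 mod 179 = 1).
(x,y)|->(64345468916020x+112298775338148,64345468916020y) sends E' to y^2=x^3+65655022712407*x+101628036233689.
Miller loop for e_{179} over F_{184278774966617^2}: bits of 179 = 10110011; 7 double steps + 4 add steps, l/v at each.
Result: e(P',Q') = 57003603168108 + 142831697358280*t.
Raise to 61: e(P,Q) = 138789007501056 + 160001203016820*t in mu_{179}.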